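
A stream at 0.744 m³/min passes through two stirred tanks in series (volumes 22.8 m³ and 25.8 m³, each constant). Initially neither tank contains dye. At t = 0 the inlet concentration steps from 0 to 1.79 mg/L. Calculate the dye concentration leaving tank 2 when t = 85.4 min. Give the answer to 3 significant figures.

1.32 mg/L

Each tank obeys Vᵢ dCᵢ/dt = Q(Cᵢ₋₁ − Cᵢ), so τᵢ = Vᵢ/Q.
τ₁ = 22.8/0.744 = 30.645 min; τ₂ = 25.8/0.744 = 34.677 min.
Solving the cascade with C₁(0)=C₂(0)=0 gives C₂(t) = C_in[1 − (τ₁ e^(−t/τ₁) − τ₂ e^(−t/τ₂))/(τ₁ − τ₂)].
At t = 85.4: e^(−t/τ₁) = 0.061622, e^(−t/τ₂) = 0.085205.
C₂ = 1.79·[1 − (30.645·0.061622 − 34.677·0.085205)/(-4.0323)] = 1.79·0.73557 = 1.3167 mg/L.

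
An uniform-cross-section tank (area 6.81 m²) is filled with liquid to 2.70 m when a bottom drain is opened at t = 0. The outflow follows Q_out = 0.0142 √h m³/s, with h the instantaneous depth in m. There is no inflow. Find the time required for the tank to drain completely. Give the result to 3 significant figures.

1580 s

A dh/dt = −Q_out = −0.0142 √h.
This is separable: 2 d(√h)/dt = −0.0142/A, so √h = √h₀ − (0.0142/(2A)) t.
Tank is empty when √h = 0: t_empty = 2A√h₀/0.0142.
t_empty = 2·6.81·√2.70/0.0142 = 13.620·1.6432/0.0142 = 1576.1 s.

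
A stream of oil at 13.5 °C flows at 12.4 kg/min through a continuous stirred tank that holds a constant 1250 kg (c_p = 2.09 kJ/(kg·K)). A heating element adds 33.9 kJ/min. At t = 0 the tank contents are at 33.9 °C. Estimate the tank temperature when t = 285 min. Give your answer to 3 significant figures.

First-law balance (no shaft work): M c_p dT/dt = ṁ c_p (T_in − T) + 33.9.
Rearrange: dT/dt = (T_ss − T)/τ with τ = M/ṁ = 100.81 min and T_ss = T_in + Q̇/(ṁ c_p) = 14.808 °C.
This is linear first-order; T(t) = T_ss + (T₀ − T_ss) e^(−t/τ).
T(285) = 14.808 + (19.092)·e^(−285/100.81) = 14.808 + (19.092)·0.059178 = 15.938 °C.

15.9 °C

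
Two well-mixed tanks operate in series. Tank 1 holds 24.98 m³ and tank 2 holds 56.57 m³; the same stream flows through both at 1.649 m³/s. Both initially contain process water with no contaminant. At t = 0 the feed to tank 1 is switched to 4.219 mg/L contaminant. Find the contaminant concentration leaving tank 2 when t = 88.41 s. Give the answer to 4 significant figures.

Time constants: τᵢ = Vᵢ/Q for each well-mixed tank.
τ₁ = 24.98/1.649 = 15.1486 s; τ₂ = 56.57/1.649 = 34.3056 s.
Solving the cascade with C₁(0)=C₂(0)=0 gives C₂(t) = C_in[1 − (τ₁ e^(−t/τ₁) − τ₂ e^(−t/τ₂))/(τ₁ − τ₂)].
At t = 88.41: e^(−t/τ₁) = 0.00291994, e^(−t/τ₂) = 0.0759920.
C₂ = 4.219·[1 − (15.1486·0.00291994 − 34.3056·0.0759920)/(-19.1571)] = 4.219·0.866226 = 3.65461 mg/L.

3.655 mg/L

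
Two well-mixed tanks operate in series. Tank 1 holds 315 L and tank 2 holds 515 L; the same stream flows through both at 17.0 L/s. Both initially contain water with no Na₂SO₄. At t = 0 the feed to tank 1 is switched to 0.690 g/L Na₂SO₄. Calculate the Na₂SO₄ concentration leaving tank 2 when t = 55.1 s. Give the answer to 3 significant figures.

Time constants: τᵢ = Vᵢ/Q for each well-mixed tank.
τ₁ = 315/17.0 = 18.529 s; τ₂ = 515/17.0 = 30.294 s.
Solving the cascade with C₁(0)=C₂(0)=0 gives C₂(t) = C_in[1 − (τ₁ e^(−t/τ₁) − τ₂ e^(−t/τ₂))/(τ₁ − τ₂)].
At t = 55.1: e^(−t/τ₁) = 0.051116, e^(−t/τ₂) = 0.16221.
C₂ = 0.690·[1 − (18.529·0.051116 − 30.294·0.16221)/(-11.765)] = 0.690·0.66281 = 0.45734 g/L.

0.457 g/L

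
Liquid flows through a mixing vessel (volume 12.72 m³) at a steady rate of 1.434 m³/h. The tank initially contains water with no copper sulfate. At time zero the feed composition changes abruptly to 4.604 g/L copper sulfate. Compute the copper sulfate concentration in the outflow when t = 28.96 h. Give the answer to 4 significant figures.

Transient balance on the dissolved component: V dC/dt = Q(C_in − C).
Rewrite as dC/dt + C/τ = C_in/τ, τ = V/Q = 8.87029 h.
This is linear first-order; C(t) = C_in + (C₀ − C_in) e^(−t/τ).
C(28.96) = 4.604 + (0 − 4.604)·e^(−28.96/8.87029) = 4.604 + (-4.60400)·0.0382034 = 4.42811 g/L.

4.428 g/L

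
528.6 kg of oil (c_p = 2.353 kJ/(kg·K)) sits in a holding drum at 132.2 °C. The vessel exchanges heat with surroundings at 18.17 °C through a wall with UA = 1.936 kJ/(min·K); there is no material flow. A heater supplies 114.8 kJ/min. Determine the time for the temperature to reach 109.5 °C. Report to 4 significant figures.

Lumped-capacitance energy balance: M c_p dT/dt = UA(T_amb − T) + Q̇.
τ = M c_p/UA = 642.457 min; T_ss = T_amb + Q̇/UA = 18.17 + 114.8/1.936 = 77.4675 °C.
T(t) = T_ss + (T₀ − T_ss)e^(−t/τ); set T = 109.5:
t = −τ ln[(T − T_ss)/(T₀ − T_ss)] = −642.457 · ln(0.585255) = 344.168 min.

344.2 min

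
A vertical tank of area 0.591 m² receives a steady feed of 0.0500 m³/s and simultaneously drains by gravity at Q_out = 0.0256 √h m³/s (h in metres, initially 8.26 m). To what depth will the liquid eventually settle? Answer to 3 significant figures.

3.81 m

Level balance: A dh/dt = 0.0500 − 0.0256 √h. Setting dh/dt = 0:
Q_in = 0.0256 √h_ss ⇒ √h_ss = 0.0500/0.0256 = 1.9531.
h_ss = 1.9531² = 3.8147 m. (Since h₀ = 8.26 m > h_ss, the level will fall toward this value.)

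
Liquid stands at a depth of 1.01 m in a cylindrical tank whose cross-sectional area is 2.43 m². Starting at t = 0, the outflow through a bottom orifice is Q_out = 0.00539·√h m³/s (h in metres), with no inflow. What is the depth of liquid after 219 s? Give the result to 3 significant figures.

0.581 m

Volume balance on the tank: A dh/dt = −0.00539 √h.
∫ h^(−1/2) dh = −(0.00539/A) ∫ dt, giving 2√h = 2√h₀ − (0.00539/A) t.
√h = √1.01 − 0.00539·219/(2·2.43) = 1.0050 − 0.24288 = 0.76210.
h = 0.76210² = 0.58080 m.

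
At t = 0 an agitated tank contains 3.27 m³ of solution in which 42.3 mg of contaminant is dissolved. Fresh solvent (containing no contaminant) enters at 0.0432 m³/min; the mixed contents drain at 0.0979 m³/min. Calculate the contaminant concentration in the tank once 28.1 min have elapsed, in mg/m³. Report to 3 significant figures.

Let m(t) be the amount of contaminant. Volume: V(t) = V₀ + (Q_in − Q_out) t = 3.27 − 0.054700 t; V(28.1) = 1.7329 m³.
Solute balance: dm/dt = 0 − Q_out C = −Q_out m/V(t).
dm/m = −Q_out dt/(V₀ − 0.054700 t); integrating gives ln(m/m₀) = −(Q_out/(Q_in−Q_out)) ln(V/V₀).
m = m₀ (V₀/V)^(Q_out/(Q_in−Q_out)) = 42.3 × (3.27/1.7329)^(-1.7898) = 13.576 mg.
C = m/V = 13.576/1.7329 = 7.8343 mg/m³.

7.83 mg/m³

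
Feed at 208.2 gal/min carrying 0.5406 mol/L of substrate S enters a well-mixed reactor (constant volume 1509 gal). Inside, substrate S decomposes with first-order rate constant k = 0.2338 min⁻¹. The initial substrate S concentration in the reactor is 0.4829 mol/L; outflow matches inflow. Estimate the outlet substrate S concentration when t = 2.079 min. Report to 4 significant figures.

0.3309 mol/L

V dC/dt = Q(C_in − C) − k V C.
dC/dt = (Q/V) C_in − (Q/V + k) C; effective rate a = Q/V + k = 0.137972 + 0.2338 = 0.371772 min⁻¹.
C_ss = Q C_in/(Q + kV) = 0.200628 mol/L; C(t) = C_ss + (C₀ − C_ss) e^(−a t).
C(2.079) = 0.200628 + (0.282272)·e^(−0.371772·2.079) = 0.200628 + (0.282272)·0.461666 = 0.330943 mol/L.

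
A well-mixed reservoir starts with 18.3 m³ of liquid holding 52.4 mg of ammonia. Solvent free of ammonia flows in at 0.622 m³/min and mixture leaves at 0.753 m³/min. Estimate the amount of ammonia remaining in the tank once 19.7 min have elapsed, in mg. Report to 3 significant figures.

Let m(t) be the amount of ammonia. Volume: V(t) = V₀ + (Q_in − Q_out) t = 18.3 − 0.13100 t; V(19.7) = 15.719 m³.
Solute balance: dm/dt = 0 − Q_out C = −Q_out m/V(t).
dm/m = −Q_out dt/(V₀ − 0.13100 t); integrating gives ln(m/m₀) = −(Q_out/(Q_in−Q_out)) ln(V/V₀).
m = m₀ (V₀/V)^(Q_out/(Q_in−Q_out)) = 52.4 × (18.3/15.719)^(-5.7481) = 21.870 mg.

21.9 mg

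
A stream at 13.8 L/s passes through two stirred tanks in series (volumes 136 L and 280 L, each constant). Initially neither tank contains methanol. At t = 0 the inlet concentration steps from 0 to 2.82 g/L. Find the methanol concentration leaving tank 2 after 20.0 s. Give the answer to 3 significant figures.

1.12 g/L

Time constants: τᵢ = Vᵢ/Q for each well-mixed tank.
τ₁ = 136/13.8 = 9.8551 s; τ₂ = 280/13.8 = 20.290 s.
Solving the cascade with C₁(0)=C₂(0)=0 gives C₂(t) = C_in[1 − (τ₁ e^(−t/τ₁) − τ₂ e^(−t/τ₂))/(τ₁ − τ₂)].
At t = 20.0: e^(−t/τ₁) = 0.13141, e^(−t/τ₂) = 0.37317.
C₂ = 2.82·[1 − (9.8551·0.13141 − 20.290·0.37317)/(-10.435)] = 2.82·0.39850 = 1.1238 g/L.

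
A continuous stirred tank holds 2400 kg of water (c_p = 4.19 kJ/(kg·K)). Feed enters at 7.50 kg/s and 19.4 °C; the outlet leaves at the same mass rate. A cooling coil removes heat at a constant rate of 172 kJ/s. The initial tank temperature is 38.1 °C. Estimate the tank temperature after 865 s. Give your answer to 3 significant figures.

Heat balance on the well-mixed liquid: M c_p dT/dt = ṁ c_p (T_in − T) − 172.
τ = M/ṁ = 320.00 s; T_ss = T_in − Q̇/(ṁ c_p) = 19.4 − 172/(7.50·4.19) = 13.927 °C.
Integrating: T(t) = T_ss + (T₀ − T_ss) e^(−t/τ).
T(865) = 13.927 + (24.173)·e^(−865/320.00) = 13.927 + (24.173)·0.066996 = 15.546 °C.

15.5 °C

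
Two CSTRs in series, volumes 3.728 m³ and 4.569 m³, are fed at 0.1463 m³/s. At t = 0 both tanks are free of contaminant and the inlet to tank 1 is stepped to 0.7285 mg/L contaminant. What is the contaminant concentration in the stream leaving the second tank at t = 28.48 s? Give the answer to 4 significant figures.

0.1946 mg/L

Each tank obeys Vᵢ dCᵢ/dt = Q(Cᵢ₋₁ − Cᵢ), so τᵢ = Vᵢ/Q.
τ₁ = 3.728/0.1463 = 25.4819 s; τ₂ = 4.569/0.1463 = 31.2303 s.
Tank 1: C₁ = C_in(1 − e^(−t/τ₁)). Tank 2 (τ₁ ≠ τ₂): C₂ = C_in[1 − (τ₁ e^(−t/τ₁) − τ₂ e^(−t/τ₂))/(τ₁ − τ₂)].
At t = 28.48: e^(−t/τ₁) = 0.327045, e^(−t/τ₂) = 0.401747.
C₂ = 0.7285·[1 − (25.4819·0.327045 − 31.2303·0.401747)/(-5.74846)] = 0.7285·0.267115 = 0.194594 mg/L.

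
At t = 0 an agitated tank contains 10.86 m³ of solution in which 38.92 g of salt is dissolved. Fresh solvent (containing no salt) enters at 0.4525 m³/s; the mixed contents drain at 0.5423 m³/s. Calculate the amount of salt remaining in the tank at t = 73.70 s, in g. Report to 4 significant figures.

Let m(t) be the amount of salt. Volume: V(t) = V₀ + (Q_in − Q_out) t = 10.86 − 0.0898000 t; V(73.70) = 4.24174 m³.
Solute balance: dm/dt = 0 − Q_out C = −Q_out m/V(t).
dm/m = −Q_out dt/(V₀ − 0.0898000 t); integrating gives ln(m/m₀) = −(Q_out/(Q_in−Q_out)) ln(V/V₀).
m = m₀ (V₀/V)^(Q_out/(Q_in−Q_out)) = 38.92 × (10.86/4.24174)^(-6.03898) = 0.133213 g.

0.1332 g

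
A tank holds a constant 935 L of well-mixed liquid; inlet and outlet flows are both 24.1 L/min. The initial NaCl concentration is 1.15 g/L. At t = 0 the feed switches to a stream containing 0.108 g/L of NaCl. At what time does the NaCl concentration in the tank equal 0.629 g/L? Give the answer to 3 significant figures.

26.9 min

Species balance: V dC/dt = Q(C_in − C) ⇒ τ = V/Q = 38.797 min.
C(t) = C_in + (C₀ − C_in) e^(−t/τ). Set C = 0.629 and solve for t:
e^(−t/τ) = (C − C_in)/(C₀ − C_in) = (0.629 − 0.108)/(1.15 − 0.108) = 0.50000
t = −τ ln(…) = 38.797 × 0.69315 = 26.892 min.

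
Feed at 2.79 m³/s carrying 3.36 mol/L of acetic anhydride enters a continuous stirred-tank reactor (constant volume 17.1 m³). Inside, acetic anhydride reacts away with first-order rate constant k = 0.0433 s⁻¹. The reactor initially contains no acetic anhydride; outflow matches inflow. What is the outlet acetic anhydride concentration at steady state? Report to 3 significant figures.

2.66 mol/L

V dC/dt = Q(C_in − C) − k V C.
Steady state (dC/dt = 0): C_ss = Q C_in/(Q + kV) = C_in/(1 + kV/Q).
C_ss = 2.79·3.36/(2.79 + 0.0433·17.1) = 9.3744/3.5304 = 2.6553 mol/L.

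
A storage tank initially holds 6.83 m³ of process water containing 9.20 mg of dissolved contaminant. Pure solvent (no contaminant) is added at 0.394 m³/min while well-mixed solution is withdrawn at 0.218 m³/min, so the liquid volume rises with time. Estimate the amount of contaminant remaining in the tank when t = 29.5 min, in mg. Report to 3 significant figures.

Total volume: dV/dt = Q_in − Q_out = 0.17600 m³/min, so V(t) = 6.83 + 0.17600 t and V(29.5) = 12.022 m³.
Solute balance: dm/dt = 0 − Q_out C = −Q_out m/V(t).
Separate: dm/m = −Q_out dt/V(t) ⇒ ln(m/m₀) = −(Q_out/(Q_in−Q_out)) ln(V/V₀).
m = m₀ (V₀/V)^(Q_out/(Q_in−Q_out)) = 9.20 × (6.83/12.022)^(1.2386) = 4.5670 mg.

4.57 mg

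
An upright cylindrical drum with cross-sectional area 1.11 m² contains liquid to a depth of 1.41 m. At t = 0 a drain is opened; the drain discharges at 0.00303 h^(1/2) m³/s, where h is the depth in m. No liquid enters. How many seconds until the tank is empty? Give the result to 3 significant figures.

870 s

A dh/dt = −Q_out = −0.00303 √h.
Separate and integrate: 2(√h − √h₀) = −(0.00303/A) t.
Set h = 0: 2√h₀ = (0.00303/A) t_empty ⇒ t_empty = 2A√h₀/0.00303.
t_empty = 2·1.11·√1.41/0.00303 = 2.2200·1.1874/0.00303 = 870.00 s.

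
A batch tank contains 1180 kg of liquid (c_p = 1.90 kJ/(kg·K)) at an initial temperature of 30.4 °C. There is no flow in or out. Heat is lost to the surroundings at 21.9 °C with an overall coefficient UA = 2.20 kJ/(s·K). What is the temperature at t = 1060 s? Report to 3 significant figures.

Heat balance on the well-mixed liquid: M c_p dT/dt = −UA(T − T_amb).
dT/dt = (T_ss − T)/τ with T_ss = T_amb = 21.900 °C, τ = M c_p/UA = 1180·1.90/2.20 = 1019.1 s.
Solution: T(t) = T_ss + (T₀ − T_ss) e^(−t/τ).
T(1060) = 21.900 + (8.5000)·0.35340 = 24.904 °C.

24.9 °C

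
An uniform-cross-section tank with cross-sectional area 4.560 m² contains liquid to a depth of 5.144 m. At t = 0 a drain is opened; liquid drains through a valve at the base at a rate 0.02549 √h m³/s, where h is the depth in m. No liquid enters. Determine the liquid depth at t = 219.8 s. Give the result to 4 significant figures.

2.735 m

With no inflow, A dh/dt = −0.02549 √h.
Separate and integrate: 2(√h − √h₀) = −(0.02549/A) t.
√h = √5.144 − 0.02549·219.8/(2·4.560) = 2.26804 − 0.614331 = 1.65371.
h = 1.65371² = 2.73475 m.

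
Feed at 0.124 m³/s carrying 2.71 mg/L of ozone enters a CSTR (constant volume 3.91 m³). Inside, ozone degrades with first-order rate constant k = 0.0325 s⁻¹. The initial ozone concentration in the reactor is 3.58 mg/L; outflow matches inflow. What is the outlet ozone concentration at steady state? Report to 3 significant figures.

1.34 mg/L

Species balance: V dC/dt = Q C_in − Q C − k V C.
Steady state (dC/dt = 0): C_ss = Q C_in/(Q + kV) = C_in/(1 + kV/Q).
C_ss = 0.124·2.71/(0.124 + 0.0325·3.91) = 0.33604/0.25108 = 1.3384 mg/L.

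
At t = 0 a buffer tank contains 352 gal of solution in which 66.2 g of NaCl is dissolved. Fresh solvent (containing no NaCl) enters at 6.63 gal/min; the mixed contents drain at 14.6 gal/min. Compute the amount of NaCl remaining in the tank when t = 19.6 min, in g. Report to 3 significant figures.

22.6 g

Total volume: dV/dt = Q_in − Q_out = -7.9700 gal/min, so V(t) = 352 − 7.9700 t and V(19.6) = 195.79 gal.
Solute balance: dm/dt = 0 − Q_out C = −Q_out m/V(t).
dm/m = −Q_out dt/(V₀ − 7.9700 t); integrating gives ln(m/m₀) = −(Q_out/(Q_in−Q_out)) ln(V/V₀).
m = m₀ (V₀/V)^(Q_out/(Q_in−Q_out)) = 66.2 × (352/195.79)^(-1.8319) = 22.604 g.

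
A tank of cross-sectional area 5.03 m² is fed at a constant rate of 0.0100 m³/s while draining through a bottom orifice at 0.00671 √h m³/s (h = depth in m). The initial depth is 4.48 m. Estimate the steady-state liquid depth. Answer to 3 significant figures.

Accumulation of liquid (constant cross-section A): A dh/dt = Q_in − 0.00671 √h. At steady state dh/dt = 0:
Q_in = 0.00671 √h_ss ⇒ √h_ss = 0.0100/0.00671 = 1.4903.
h_ss = 1.4903² = 2.2210 m. (Since h₀ = 4.48 m > h_ss, the level will fall toward this value.)

2.22 m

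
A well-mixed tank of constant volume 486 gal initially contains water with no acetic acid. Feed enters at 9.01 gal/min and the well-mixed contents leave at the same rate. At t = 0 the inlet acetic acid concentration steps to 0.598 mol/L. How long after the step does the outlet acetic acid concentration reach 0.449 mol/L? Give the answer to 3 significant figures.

75.0 min

Species balance: V dC/dt = Q(C_in − C) ⇒ τ = V/Q = 53.940 min.
C(t) = C_in + (C₀ − C_in) e^(−t/τ). Set C = 0.449 and solve for t:
e^(−t/τ) = (C − C_in)/(C₀ − C_in) = (0.449 − 0.598)/(0 − 0.598) = 0.24916
t = −τ ln(…) = 53.940 × 1.3896 = 74.958 min.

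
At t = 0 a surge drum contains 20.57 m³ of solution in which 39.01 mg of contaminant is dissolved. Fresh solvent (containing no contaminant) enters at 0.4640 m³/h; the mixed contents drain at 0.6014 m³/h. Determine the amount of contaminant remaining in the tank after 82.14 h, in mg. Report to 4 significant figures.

1.199 mg

Let m(t) be the amount of contaminant. Volume: V(t) = V₀ + (Q_in − Q_out) t = 20.57 − 0.137400 t; V(82.14) = 9.28396 m³.
No contaminant enters, so dm/dt = −Q_out · (m/V).
dm/m = −Q_out dt/(V₀ − 0.137400 t); integrating gives ln(m/m₀) = −(Q_out/(Q_in−Q_out)) ln(V/V₀).
m = m₀ (V₀/V)^(Q_out/(Q_in−Q_out)) = 39.01 × (20.57/9.28396)^(-4.37700) = 1.19927 mg.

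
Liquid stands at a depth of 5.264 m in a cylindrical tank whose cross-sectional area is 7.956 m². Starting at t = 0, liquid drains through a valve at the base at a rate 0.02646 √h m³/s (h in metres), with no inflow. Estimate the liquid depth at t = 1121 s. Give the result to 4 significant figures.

0.1851 m

With no inflow, A dh/dt = −0.02646 √h.
∫ h^(−1/2) dh = −(0.02646/A) ∫ dt, giving 2√h = 2√h₀ − (0.02646/A) t.
√h = √5.264 − 0.02646·1121/(2·7.956) = 2.29434 − 1.86411 = 0.430235.
h = 0.430235² = 0.185102 m.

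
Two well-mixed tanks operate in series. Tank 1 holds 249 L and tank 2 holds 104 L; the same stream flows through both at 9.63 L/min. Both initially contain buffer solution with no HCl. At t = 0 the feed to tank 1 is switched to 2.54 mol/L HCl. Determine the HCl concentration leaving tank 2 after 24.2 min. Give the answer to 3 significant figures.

Species balance on tank i: dCᵢ/dt = (Cᵢ₋₁ − Cᵢ)/τᵢ with τᵢ = Vᵢ/Q.
τ₁ = 249/9.63 = 25.857 min; τ₂ = 104/9.63 = 10.800 min.
Solving the cascade with C₁(0)=C₂(0)=0 gives C₂(t) = C_in[1 − (τ₁ e^(−t/τ₁) − τ₂ e^(−t/τ₂))/(τ₁ − τ₂)].
At t = 24.2: e^(−t/τ₁) = 0.39222, e^(−t/τ₂) = 0.10637.
C₂ = 2.54·[1 − (25.857·0.39222 − 10.800·0.10637)/(15.057)] = 2.54·0.40275 = 1.0230 mol/L.

1.02 mol/L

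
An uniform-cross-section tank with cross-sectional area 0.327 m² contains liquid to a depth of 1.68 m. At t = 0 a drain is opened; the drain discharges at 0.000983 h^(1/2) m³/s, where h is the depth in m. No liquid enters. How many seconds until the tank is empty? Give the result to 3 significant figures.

With no inflow, A dh/dt = −0.000983 √h.
∫ h^(−1/2) dh = −(0.000983/A) ∫ dt, giving 2√h = 2√h₀ − (0.000983/A) t.
Set h = 0: 2√h₀ = (0.000983/A) t_empty ⇒ t_empty = 2A√h₀/0.000983.
t_empty = 2·0.327·√1.68/0.000983 = 0.65400·1.2961/0.000983 = 862.34 s.

862 s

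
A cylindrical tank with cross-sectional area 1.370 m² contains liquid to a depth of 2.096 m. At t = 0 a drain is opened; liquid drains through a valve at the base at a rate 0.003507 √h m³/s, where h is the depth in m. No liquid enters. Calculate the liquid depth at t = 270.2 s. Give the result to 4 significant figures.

1.214 m

With no inflow, A dh/dt = −0.003507 √h.
Separate and integrate: 2(√h − √h₀) = −(0.003507/A) t.
√h = √2.096 − 0.003507·270.2/(2·1.370) = 1.44776 − 0.345836 = 1.10192.
h = 1.10192² = 1.21423 m.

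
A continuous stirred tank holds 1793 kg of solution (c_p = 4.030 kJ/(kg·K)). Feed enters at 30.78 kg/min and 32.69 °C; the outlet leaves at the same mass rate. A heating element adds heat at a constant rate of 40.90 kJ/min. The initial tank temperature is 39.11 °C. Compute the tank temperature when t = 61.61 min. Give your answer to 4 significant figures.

M c_p dT/dt = ṁ c_p (T_in − T) + Q̇.
Rearrange: dT/dt = (T_ss − T)/τ with τ = M/ṁ = 58.2521 min and T_ss = T_in + Q̇/(ṁ c_p) = 33.0197 °C.
Integrating: T(t) = T_ss + (T₀ − T_ss) e^(−t/τ).
T(61.61) = 33.0197 + (6.09028)·e^(−61.61/58.2521) = 33.0197 + (6.09028)·0.347273 = 35.1347 °C.

35.13 °C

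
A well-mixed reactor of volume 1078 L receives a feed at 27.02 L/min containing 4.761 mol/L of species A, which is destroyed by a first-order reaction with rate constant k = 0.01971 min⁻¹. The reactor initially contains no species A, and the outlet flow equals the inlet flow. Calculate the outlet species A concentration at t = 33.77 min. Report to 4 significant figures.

2.078 mol/L

V dC/dt = Q(C_in − C) − k V C.
This is linear with rate a = Q/V + k = 0.0447749 min⁻¹.
C_ss = Q C_in/(Q + kV) = 2.66520 mol/L; C(t) = C_ss + (C₀ − C_ss) e^(−a t).
C(33.77) = 2.66520 + (-2.66520)·e^(−0.0447749·33.77) = 2.66520 + (-2.66520)·0.220458 = 2.07764 mol/L.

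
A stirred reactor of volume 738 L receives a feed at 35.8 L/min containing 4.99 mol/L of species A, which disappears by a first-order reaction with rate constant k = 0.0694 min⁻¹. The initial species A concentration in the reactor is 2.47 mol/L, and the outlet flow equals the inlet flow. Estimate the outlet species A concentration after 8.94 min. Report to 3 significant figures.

Species balance: V dC/dt = Q C_in − Q C − k V C.
dC/dt = (Q/V) C_in − (Q/V + k) C; effective rate a = Q/V + k = 0.048509 + 0.0694 = 0.11791 min⁻¹.
C_ss = Q C_in/(Q + kV) = 2.0530 mol/L; C(t) = C_ss + (C₀ − C_ss) e^(−a t).
C(8.94) = 2.0530 + (0.41705)·e^(−0.11791·8.94) = 2.0530 + (0.41705)·0.34850 = 2.1983 mol/L.

2.20 mol/L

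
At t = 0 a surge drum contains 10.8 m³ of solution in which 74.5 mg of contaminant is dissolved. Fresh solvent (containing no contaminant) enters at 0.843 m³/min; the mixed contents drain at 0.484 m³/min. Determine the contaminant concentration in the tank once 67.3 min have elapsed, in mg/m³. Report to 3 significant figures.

0.437 mg/m³

Total volume: dV/dt = Q_in − Q_out = 0.35900 m³/min, so V(t) = 10.8 + 0.35900 t and V(67.3) = 34.961 m³.
Solute balance: dm/dt = 0 − Q_out C = −Q_out m/V(t).
dm/m = −Q_out dt/(V₀ + 0.35900 t); integrating gives ln(m/m₀) = −(Q_out/(Q_in−Q_out)) ln(V/V₀).
m = m₀ (V₀/V)^(Q_out/(Q_in−Q_out)) = 74.5 × (10.8/34.961)^(1.3482) = 15.289 mg.
C = m/V = 15.289/34.961 = 0.43731 mg/m³.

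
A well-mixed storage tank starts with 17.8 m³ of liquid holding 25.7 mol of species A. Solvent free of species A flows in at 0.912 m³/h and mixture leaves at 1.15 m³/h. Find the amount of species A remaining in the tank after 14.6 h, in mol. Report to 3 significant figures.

9.00 mol

Total volume: dV/dt = Q_in − Q_out = -0.23800 m³/h, so V(t) = 17.8 − 0.23800 t and V(14.6) = 14.325 m³.
Species balance (pure solvent in): dm/dt = −Q_out · m/V(t).
Separate: dm/m = −Q_out dt/V(t) ⇒ ln(m/m₀) = −(Q_out/(Q_in−Q_out)) ln(V/V₀).
m = m₀ (V₀/V)^(Q_out/(Q_in−Q_out)) = 25.7 × (17.8/14.325)^(-4.8319) = 8.9989 mol.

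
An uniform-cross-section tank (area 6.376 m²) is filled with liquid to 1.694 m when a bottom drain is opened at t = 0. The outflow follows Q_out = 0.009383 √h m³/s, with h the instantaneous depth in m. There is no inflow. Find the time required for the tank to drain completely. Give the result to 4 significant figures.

Unsteady balance on liquid volume: A dh/dt = −0.009383 √h.
This is separable: 2 d(√h)/dt = −0.009383/A, so √h = √h₀ − (0.009383/(2A)) t.
Tank is empty when √h = 0: t_empty = 2A√h₀/0.009383.
t_empty = 2·6.376·√1.694/0.009383 = 12.7520·1.30154/0.009383 = 1768.86 s.

1769 s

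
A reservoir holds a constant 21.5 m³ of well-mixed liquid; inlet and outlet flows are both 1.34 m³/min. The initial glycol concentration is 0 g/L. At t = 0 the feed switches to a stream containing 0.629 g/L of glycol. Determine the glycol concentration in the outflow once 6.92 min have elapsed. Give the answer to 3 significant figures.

0.220 g/L

Species balance on the tank: V dC/dt = Q(C_in − C).
Rewrite as dC/dt + C/τ = C_in/τ, τ = V/Q = 16.045 min.
C approaches C_in exponentially: C(t) = C_in + (C₀ − C_in) e^(−t/τ).
C(6.92) = 0.629 + (0 − 0.629)·e^(−6.92/16.045) = 0.629 + (-0.62900)·0.64967 = 0.22036 g/L.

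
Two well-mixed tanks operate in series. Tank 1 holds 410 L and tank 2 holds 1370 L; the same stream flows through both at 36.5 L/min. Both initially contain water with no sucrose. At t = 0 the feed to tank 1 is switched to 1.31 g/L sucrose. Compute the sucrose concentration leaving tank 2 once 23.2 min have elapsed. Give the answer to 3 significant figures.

0.373 g/L

Each tank obeys Vᵢ dCᵢ/dt = Q(Cᵢ₋₁ − Cᵢ), so τᵢ = Vᵢ/Q.
τ₁ = 410/36.5 = 11.233 min; τ₂ = 1370/36.5 = 37.534 min.
Tank 1: C₁ = C_in(1 − e^(−t/τ₁)). Tank 2 (τ₁ ≠ τ₂): C₂ = C_in[1 − (τ₁ e^(−t/τ₁) − τ₂ e^(−t/τ₂))/(τ₁ − τ₂)].
At t = 23.2: e^(−t/τ₁) = 0.12677, e^(−t/τ₂) = 0.53897.
C₂ = 1.31·[1 − (11.233·0.12677 − 37.534·0.53897)/(-26.301)] = 1.31·0.28499 = 0.37334 g/L.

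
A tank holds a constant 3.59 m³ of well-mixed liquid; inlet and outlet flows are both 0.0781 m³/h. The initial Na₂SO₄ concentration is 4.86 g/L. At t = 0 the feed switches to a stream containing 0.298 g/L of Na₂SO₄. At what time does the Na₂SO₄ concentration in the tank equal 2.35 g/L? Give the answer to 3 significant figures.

Species balance: V dC/dt = Q(C_in − C) ⇒ τ = V/Q = 45.967 h.
C(t) = C_in + (C₀ − C_in) e^(−t/τ). Set C = 2.35 and solve for t:
e^(−t/τ) = (C − C_in)/(C₀ − C_in) = (2.35 − 0.298)/(4.86 − 0.298) = 0.44980
t = −τ ln(…) = 45.967 × 0.79895 = 36.725 h.

36.7 h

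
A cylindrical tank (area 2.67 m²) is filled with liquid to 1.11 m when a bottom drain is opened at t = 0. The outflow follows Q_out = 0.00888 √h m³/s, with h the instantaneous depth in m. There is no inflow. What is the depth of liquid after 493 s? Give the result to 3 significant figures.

With no inflow, A dh/dt = −0.00888 √h.
Separate and integrate: 2(√h − √h₀) = −(0.00888/A) t.
√h = √1.11 − 0.00888·493/(2·2.67) = 1.0536 − 0.81982 = 0.23375.
h = 0.23375² = 0.054637 m.

0.0546 m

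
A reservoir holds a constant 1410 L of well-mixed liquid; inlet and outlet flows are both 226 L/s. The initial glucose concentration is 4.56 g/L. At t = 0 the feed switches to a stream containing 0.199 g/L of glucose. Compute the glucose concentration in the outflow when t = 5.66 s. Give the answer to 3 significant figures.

1.96 g/L

Unsteady species balance (constant V, well mixed): V dC/dt = Q(C_in − C).
Rewrite as dC/dt + C/τ = C_in/τ, τ = V/Q = 6.2389 s.
C approaches C_in exponentially: C(t) = C_in + (C₀ − C_in) e^(−t/τ).
C(5.66) = 0.199 + (4.56 − 0.199)·e^(−5.66/6.2389) = 0.199 + (4.3610)·0.40365 = 1.9593 g/L.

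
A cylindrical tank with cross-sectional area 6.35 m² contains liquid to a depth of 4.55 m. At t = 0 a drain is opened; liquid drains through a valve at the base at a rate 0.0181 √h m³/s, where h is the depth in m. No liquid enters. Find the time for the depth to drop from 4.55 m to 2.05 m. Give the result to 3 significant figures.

492 s

Volume balance on the tank: A dh/dt = −0.0181 √h.
This is separable: 2 d(√h)/dt = −0.0181/A, so √h = √h₀ − (0.0181/(2A)) t.
t = 2A(√h₀ − √h)/0.0181 = 2·6.35·(√4.55 − √2.05)/0.0181
  = 12.700 × (2.1331 − 1.4318) / 0.0181 = 492.07 s.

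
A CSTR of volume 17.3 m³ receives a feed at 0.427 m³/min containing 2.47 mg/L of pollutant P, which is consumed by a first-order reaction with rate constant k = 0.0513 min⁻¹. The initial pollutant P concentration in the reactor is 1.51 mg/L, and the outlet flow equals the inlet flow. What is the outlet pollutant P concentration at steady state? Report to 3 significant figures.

0.802 mg/L

V dC/dt = Q(C_in − C) − k V C.
At steady state: 0 = Q C_in − (Q + kV) C_ss, so C_ss = Q C_in/(Q + kV).
C_ss = 0.427·2.47/(0.427 + 0.0513·17.3) = 1.0547/1.3145 = 0.80236 mg/L.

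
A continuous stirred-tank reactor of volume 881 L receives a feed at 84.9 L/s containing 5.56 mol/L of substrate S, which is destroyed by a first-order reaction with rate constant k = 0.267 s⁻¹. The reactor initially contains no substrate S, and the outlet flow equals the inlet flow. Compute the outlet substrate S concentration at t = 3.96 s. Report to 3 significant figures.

Species balance: V dC/dt = Q C_in − Q C − k V C.
This is linear with rate a = Q/V + k = 0.36337 s⁻¹.
C_ss = Q C_in/(Q + kV) = 1.4746 mol/L; C(t) = C_ss + (C₀ − C_ss) e^(−a t).
C(3.96) = 1.4746 + (-1.4746)·e^(−0.36337·3.96) = 1.4746 + (-1.4746)·0.23718 = 1.1248 mol/L.

1.12 mol/L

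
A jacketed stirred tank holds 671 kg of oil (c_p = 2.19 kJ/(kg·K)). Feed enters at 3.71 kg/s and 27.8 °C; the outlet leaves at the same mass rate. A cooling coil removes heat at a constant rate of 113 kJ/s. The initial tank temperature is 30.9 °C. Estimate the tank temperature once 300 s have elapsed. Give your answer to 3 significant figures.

First-law balance (no shaft work): M c_p dT/dt = ṁ c_p (T_in − T) − 113.
τ = M/ṁ = 180.86 s; T_ss = T_in − Q̇/(ṁ c_p) = 27.8 − 113/(3.71·2.19) = 13.892 °C.
Solution: T(t) = T_ss + (T₀ − T_ss) e^(−t/τ).
T(300) = 13.892 + (17.008)·e^(−300/180.86) = 13.892 + (17.008)·0.19038 = 17.130 °C.

17.1 °C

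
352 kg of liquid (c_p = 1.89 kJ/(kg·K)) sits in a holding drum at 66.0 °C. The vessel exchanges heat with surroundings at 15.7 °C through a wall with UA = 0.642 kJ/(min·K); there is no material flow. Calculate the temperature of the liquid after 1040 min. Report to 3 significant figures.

M c_p dT/dt = −UA(T − T_amb).
dT/dt = (T_ss − T)/τ with T_ss = T_amb = 15.700 °C, τ = M c_p/UA = 352·1.89/0.642 = 1036.3 min.
This is linear first-order; T(t) = T_ss + (T₀ − T_ss) e^(−t/τ).
T(1040) = 15.700 + (50.300)·0.36655 = 34.138 °C.

34.1 °C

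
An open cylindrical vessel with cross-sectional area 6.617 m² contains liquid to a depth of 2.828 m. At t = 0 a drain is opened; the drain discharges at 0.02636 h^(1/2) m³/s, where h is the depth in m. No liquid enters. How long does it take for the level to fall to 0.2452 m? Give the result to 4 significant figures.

595.7 s

A dh/dt = −Q_out = −0.02636 √h.
Separate and integrate: 2(√h − √h₀) = −(0.02636/A) t.
t = 2A(√h₀ − √h)/0.02636 = 2·6.617·(√2.828 − √0.2452)/0.02636
  = 13.2340 × (1.68167 − 0.495177) / 0.02636 = 595.675 s.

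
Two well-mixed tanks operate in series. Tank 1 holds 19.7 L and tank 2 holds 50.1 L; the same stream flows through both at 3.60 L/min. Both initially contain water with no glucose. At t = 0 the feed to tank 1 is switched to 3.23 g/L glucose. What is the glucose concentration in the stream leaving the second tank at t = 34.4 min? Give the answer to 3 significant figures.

2.78 g/L

Species balance on tank i: dCᵢ/dt = (Cᵢ₋₁ − Cᵢ)/τᵢ with τᵢ = Vᵢ/Q.
τ₁ = 19.7/3.60 = 5.4722 min; τ₂ = 50.1/3.60 = 13.917 min.
Tank 1: C₁ = C_in(1 − e^(−t/τ₁)). Tank 2 (τ₁ ≠ τ₂): C₂ = C_in[1 − (τ₁ e^(−t/τ₁) − τ₂ e^(−t/τ₂))/(τ₁ − τ₂)].
At t = 34.4: e^(−t/τ₁) = 0.0018616, e^(−t/τ₂) = 0.084428.
C₂ = 3.23·[1 − (5.4722·0.0018616 − 13.917·0.084428)/(-8.4444)] = 3.23·0.86207 = 2.7845 g/L.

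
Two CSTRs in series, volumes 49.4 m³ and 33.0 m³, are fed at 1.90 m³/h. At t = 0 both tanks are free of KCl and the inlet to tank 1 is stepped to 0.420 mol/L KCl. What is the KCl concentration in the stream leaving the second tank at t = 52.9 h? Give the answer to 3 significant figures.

0.295 mol/L

Each tank obeys Vᵢ dCᵢ/dt = Q(Cᵢ₋₁ − Cᵢ), so τᵢ = Vᵢ/Q.
τ₁ = 49.4/1.90 = 26.000 h; τ₂ = 33.0/1.90 = 17.368 h.
Solving the cascade with C₁(0)=C₂(0)=0 gives C₂(t) = C_in[1 − (τ₁ e^(−t/τ₁) − τ₂ e^(−t/τ₂))/(τ₁ − τ₂)].
At t = 52.9: e^(−t/τ₁) = 0.13073, e^(−t/τ₂) = 0.047560.
C₂ = 0.420·[1 − (26.000·0.13073 − 17.368·0.047560)/(8.6316)] = 0.420·0.70191 = 0.29480 mol/L.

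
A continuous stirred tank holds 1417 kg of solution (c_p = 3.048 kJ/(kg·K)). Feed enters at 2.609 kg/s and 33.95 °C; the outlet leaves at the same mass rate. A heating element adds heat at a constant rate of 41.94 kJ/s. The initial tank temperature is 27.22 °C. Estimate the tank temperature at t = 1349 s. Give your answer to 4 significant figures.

38.22 °C

Energy balance: M c_p dT/dt = ṁ c_p (T_in − T) + 41.94.
τ = M/ṁ = 543.120 s; T_ss = T_in + Q̇/(ṁ c_p) = 33.95 + 41.94/(2.609·3.048) = 39.2240 °C.
T approaches T_ss exponentially: T(t) = T_ss + (T₀ − T_ss) e^(−t/τ).
T(1349) = 39.2240 + (-12.0040)·e^(−1349/543.120) = 39.2240 + (-12.0040)·0.0834258 = 38.2225 °C.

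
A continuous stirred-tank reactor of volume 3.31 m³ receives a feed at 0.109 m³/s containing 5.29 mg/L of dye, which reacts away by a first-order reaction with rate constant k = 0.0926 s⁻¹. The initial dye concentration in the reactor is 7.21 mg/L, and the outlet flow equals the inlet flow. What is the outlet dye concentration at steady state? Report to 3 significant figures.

1.39 mg/L

Species balance: V dC/dt = Q C_in − Q C − k V C.
At steady state: 0 = Q C_in − (Q + kV) C_ss, so C_ss = Q C_in/(Q + kV).
C_ss = 0.109·5.29/(0.109 + 0.0926·3.31) = 0.57661/0.41551 = 1.3877 mg/L.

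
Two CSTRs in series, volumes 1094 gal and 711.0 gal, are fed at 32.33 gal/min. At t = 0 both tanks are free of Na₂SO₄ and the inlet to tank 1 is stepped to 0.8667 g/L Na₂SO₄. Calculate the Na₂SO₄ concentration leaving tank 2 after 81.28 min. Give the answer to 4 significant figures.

Each tank obeys Vᵢ dCᵢ/dt = Q(Cᵢ₋₁ − Cᵢ), so τᵢ = Vᵢ/Q.
τ₁ = 1094/32.33 = 33.8385 min; τ₂ = 711.0/32.33 = 21.9920 min.
Tank 1: C₁ = C_in(1 − e^(−t/τ₁)). Tank 2 (τ₁ ≠ τ₂): C₂ = C_in[1 − (τ₁ e^(−t/τ₁) − τ₂ e^(−t/τ₂))/(τ₁ − τ₂)].
At t = 81.28: e^(−t/τ₁) = 0.0905372, e^(−t/τ₂) = 0.0248252.
C₂ = 0.8667·[1 − (33.8385·0.0905372 − 21.9920·0.0248252)/(11.8466)] = 0.8667·0.787475 = 0.682505 g/L.

0.6825 g/L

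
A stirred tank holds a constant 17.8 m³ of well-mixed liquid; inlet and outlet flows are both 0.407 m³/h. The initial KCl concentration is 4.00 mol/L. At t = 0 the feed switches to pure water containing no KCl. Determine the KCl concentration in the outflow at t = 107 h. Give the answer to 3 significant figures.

0.346 mol/L

Transient balance on the dissolved component: V dC/dt = Q(C_in − C).
So dC/dt = (C_in − C)/τ with τ = V/Q = 17.8/0.407 = 43.735 h.
This is linear first-order; C(t) = C_in + (C₀ − C_in) e^(−t/τ).
C(107) = 0 + (4.00 − 0)·e^(−107/43.735) = 0 + (4.0000)·0.086590 = 0.34636 mol/L.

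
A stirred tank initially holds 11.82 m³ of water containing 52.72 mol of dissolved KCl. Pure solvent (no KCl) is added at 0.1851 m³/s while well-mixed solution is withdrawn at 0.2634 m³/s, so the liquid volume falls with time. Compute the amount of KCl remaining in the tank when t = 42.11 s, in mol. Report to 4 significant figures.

17.55 mol

Total volume: dV/dt = Q_in − Q_out = -0.0783000 m³/s, so V(t) = 11.82 − 0.0783000 t and V(42.11) = 8.52279 m³.
No KCl enters, so dm/dt = −Q_out · (m/V).
Separate: dm/m = −Q_out dt/V(t) ⇒ ln(m/m₀) = −(Q_out/(Q_in−Q_out)) ln(V/V₀).
m = m₀ (V₀/V)^(Q_out/(Q_in−Q_out)) = 52.72 × (11.82/8.52279)^(-3.36398) = 17.5456 mol.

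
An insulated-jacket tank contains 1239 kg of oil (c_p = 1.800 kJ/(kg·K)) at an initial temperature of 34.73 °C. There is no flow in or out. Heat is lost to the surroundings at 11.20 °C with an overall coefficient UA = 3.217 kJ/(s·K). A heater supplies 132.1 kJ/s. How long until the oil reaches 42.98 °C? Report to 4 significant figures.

Heat balance on the well-mixed liquid: M c_p dT/dt = −UA(T − T_amb) + Q̇.
τ = M c_p/UA = 693.255 s; T_ss = T_amb + Q̇/UA = 11.20 + 132.1/3.217 = 52.2631 °C.
T(t) = T_ss + (T₀ − T_ss)e^(−t/τ); set T = 42.98:
t = −τ ln[(T − T_ss)/(T₀ − T_ss)] = −693.255 · ln(0.529461) = 440.837 s.

440.8 s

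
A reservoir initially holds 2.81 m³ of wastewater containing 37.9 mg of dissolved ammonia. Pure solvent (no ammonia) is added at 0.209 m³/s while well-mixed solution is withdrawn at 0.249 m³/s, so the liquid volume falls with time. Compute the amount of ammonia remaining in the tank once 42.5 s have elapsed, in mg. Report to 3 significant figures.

0.117 mg

Total volume: dV/dt = Q_in − Q_out = -0.040000 m³/s, so V(t) = 2.81 − 0.040000 t and V(42.5) = 1.1100 m³.
No ammonia enters, so dm/dt = −Q_out · (m/V).
dm/m = −Q_out dt/(V₀ − 0.040000 t); integrating gives ln(m/m₀) = −(Q_out/(Q_in−Q_out)) ln(V/V₀).
m = m₀ (V₀/V)^(Q_out/(Q_in−Q_out)) = 37.9 × (2.81/1.1100)^(-6.2250) = 0.11684 mg.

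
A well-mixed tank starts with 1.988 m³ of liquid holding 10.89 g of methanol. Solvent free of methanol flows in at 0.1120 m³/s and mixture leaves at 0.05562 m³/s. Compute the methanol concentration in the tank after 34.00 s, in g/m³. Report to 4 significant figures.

Let m(t) be the amount of methanol. Volume: V(t) = V₀ + (Q_in − Q_out) t = 1.988 + 0.0563800 t; V(34.00) = 3.90492 m³.
Species balance (pure solvent in): dm/dt = −Q_out · m/V(t).
dm/m = −Q_out dt/(V₀ + 0.0563800 t); integrating gives ln(m/m₀) = −(Q_out/(Q_in−Q_out)) ln(V/V₀).
m = m₀ (V₀/V)^(Q_out/(Q_in−Q_out)) = 10.89 × (1.988/3.90492)^(0.986520) = 5.59480 g.
C = m/V = 5.59480/3.90492 = 1.43276 g/m³.

1.433 g/m³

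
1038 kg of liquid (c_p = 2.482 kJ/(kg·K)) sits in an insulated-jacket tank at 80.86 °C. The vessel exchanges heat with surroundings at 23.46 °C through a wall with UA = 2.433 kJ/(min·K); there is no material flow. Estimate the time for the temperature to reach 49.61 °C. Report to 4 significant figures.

M c_p dT/dt = −UA(T − T_amb).
τ = M c_p/UA = 1058.91 min; T_ss = T_amb = 23.4600 °C.
T(t) = T_ss + (T₀ − T_ss)e^(−t/τ); set T = 49.61:
t = −τ ln[(T − T_ss)/(T₀ − T_ss)] = −1058.91 · ln(0.455575) = 832.506 min.

832.5 min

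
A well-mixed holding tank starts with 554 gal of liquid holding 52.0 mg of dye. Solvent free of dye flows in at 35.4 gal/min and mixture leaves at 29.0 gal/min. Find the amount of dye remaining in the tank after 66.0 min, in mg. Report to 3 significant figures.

3.99 mg

Let m(t) be the amount of dye. Volume: V(t) = V₀ + (Q_in − Q_out) t = 554 + 6.4000 t; V(66.0) = 976.40 gal.
Solute balance: dm/dt = 0 − Q_out C = −Q_out m/V(t).
Separate: dm/m = −Q_out dt/V(t) ⇒ ln(m/m₀) = −(Q_out/(Q_in−Q_out)) ln(V/V₀).
m = m₀ (V₀/V)^(Q_out/(Q_in−Q_out)) = 52.0 × (554/976.40)^(4.5313) = 3.9882 mg.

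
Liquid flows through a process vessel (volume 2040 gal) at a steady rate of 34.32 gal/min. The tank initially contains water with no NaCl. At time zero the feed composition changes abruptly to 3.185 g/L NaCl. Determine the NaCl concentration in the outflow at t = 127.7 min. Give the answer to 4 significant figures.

Transient balance on the dissolved component: V dC/dt = Q(C_in − C).
Rewrite as dC/dt + C/τ = C_in/τ, τ = V/Q = 59.4406 min.
C approaches C_in exponentially: C(t) = C_in + (C₀ − C_in) e^(−t/τ).
C(127.7) = 3.185 + (0 − 3.185)·e^(−127.7/59.4406) = 3.185 + (-3.18500)·0.116675 = 2.81339 g/L.

2.813 g/L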